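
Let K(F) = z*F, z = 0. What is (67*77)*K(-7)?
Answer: 0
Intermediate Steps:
K(F) = 0 (K(F) = 0*F = 0)
(67*77)*K(-7) = (67*77)*0 = 5159*0 = 0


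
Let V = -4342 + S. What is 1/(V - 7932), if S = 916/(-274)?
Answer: -137/1681996 ≈ -8.1451e-5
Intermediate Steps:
S = -458/137 (S = 916*(-1/274) = -458/137 ≈ -3.3431)
V = -595312/137 (V = -4342 - 458/137 = -595312/137 ≈ -4345.3)
1/(V - 7932) = 1/(-595312/137 - 7932) = 1/(-1681996/137) = -137/1681996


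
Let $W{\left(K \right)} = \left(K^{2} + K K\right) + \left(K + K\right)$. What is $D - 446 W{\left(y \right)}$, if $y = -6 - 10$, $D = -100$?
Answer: $-214180$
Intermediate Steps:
$y = -16$
$W{\left(K \right)} = 2 K + 2 K^{2}$ ($W{\left(K \right)} = \left(K^{2} + K^{2}\right) + 2 K = 2 K^{2} + 2 K = 2 K + 2 K^{2}$)
$D - 446 W{\left(y \right)} = -100 - 446 \cdot 2 \left(-16\right) \left(1 - 16\right) = -100 - 446 \cdot 2 \left(-16\right) \left(-15\right) = -100 - 214080 = -214180$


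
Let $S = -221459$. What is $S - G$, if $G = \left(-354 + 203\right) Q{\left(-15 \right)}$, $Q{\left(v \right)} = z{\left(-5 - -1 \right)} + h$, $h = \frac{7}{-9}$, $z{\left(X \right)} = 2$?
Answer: $- \frac{1991470}{9} \approx -2.2127 \cdot 10^{5}$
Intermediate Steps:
$h = - \frac{7}{9}$ ($h = 7 \left(- \frac{1}{9}\right) = - \frac{7}{9} \approx -0.77778$)
$Q{\left(v \right)} = \frac{11}{9}$ ($Q{\left(v \right)} = 2 - \frac{7}{9} = \frac{11}{9}$)
$G = - \frac{1661}{9}$ ($G = \left(-354 + 203\right) \frac{11}{9} = \left(-151\right) \frac{11}{9} = - \frac{1661}{9} \approx -184.56$)
$S - G = -221459 - - \frac{1661}{9} = -221459 + \frac{1661}{9} = - \frac{1991470}{9}$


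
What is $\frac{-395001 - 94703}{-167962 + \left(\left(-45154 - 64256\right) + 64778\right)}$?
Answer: $\frac{244852}{106297} \approx 2.3035$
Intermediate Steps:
$\frac{-395001 - 94703}{-167962 + \left(\left(-45154 - 64256\right) + 64778\right)} = - \frac{489704}{-167962 + \left(-109410 + 64778\right)} = - \frac{489704}{-167962 - 44632} = - \frac{489704}{-212594} = \left(-489704\right) \left(- \frac{1}{212594}\right) = \frac{244852}{106297}$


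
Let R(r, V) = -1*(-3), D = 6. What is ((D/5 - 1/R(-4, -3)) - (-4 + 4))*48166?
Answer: 626158/15 ≈ 41744.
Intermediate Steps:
R(r, V) = 3
((D/5 - 1/R(-4, -3)) - (-4 + 4))*48166 = ((6/5 - 1/3) - (-4 + 4))*48166 = ((6*(1/5) - 1*1/3) - 1*0)*48166 = ((6/5 - 1/3) + 0)*48166 = (13/15 + 0)*48166 = (13/15)*48166 = 626158/15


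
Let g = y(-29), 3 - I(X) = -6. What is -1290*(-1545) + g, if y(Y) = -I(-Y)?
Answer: 1993041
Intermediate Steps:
I(X) = 9 (I(X) = 3 - 1*(-6) = 3 + 6 = 9)
y(Y) = -9 (y(Y) = -1*9 = -9)
g = -9
-1290*(-1545) + g = -1290*(-1545) - 9 = 1993050 - 9 = 1993041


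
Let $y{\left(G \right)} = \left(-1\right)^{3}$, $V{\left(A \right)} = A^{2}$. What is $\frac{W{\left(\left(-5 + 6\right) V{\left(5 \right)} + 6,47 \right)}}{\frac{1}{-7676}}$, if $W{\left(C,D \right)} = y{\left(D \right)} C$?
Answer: $237956$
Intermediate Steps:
$y{\left(G \right)} = -1$
$W{\left(C,D \right)} = - C$
$\frac{W{\left(\left(-5 + 6\right) V{\left(5 \right)} + 6,47 \right)}}{\frac{1}{-7676}} = \frac{\left(-1\right) \left(\left(-5 + 6\right) 5^{2} + 6\right)}{\frac{1}{-7676}} = \frac{\left(-1\right) \left(1 \cdot 25 + 6\right)}{- \frac{1}{7676}} = - (25 + 6) \left(-7676\right) = \left(-1\right) 31 \left(-7676\right) = \left(-31\right) \left(-7676\right) = 237956$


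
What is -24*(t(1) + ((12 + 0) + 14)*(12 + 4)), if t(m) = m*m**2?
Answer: -10008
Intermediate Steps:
t(m) = m**3
-24*(t(1) + ((12 + 0) + 14)*(12 + 4)) = -24*(1**3 + ((12 + 0) + 14)*(12 + 4)) = -24*(1 + (12 + 14)*16) = -24*(1 + 26*16) = -24*(1 + 416) = -24*417 = -10008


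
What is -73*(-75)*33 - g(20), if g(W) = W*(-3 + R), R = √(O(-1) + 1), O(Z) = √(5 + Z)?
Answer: 180735 - 20*√3 ≈ 1.8070e+5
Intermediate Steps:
R = √3 (R = √(√(5 - 1) + 1) = √(√4 + 1) = √(2 + 1) = √3 ≈ 1.7320)
g(W) = W*(-3 + √3)
-73*(-75)*33 - g(20) = -73*(-75)*33 - 20*(-3 + √3) = 5475*33 - (-60 + 20*√3) = 180675 + (60 - 20*√3) = 180735 - 20*√3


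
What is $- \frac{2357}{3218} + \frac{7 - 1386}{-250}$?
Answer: $\frac{962093}{201125} \approx 4.7836$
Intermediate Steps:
$- \frac{2357}{3218} + \frac{7 - 1386}{-250} = \left(-2357\right) \frac{1}{3218} + \left(7 - 1386\right) \left(- \frac{1}{250}\right) = - \frac{2357}{3218} - - \frac{1379}{250} = - \frac{2357}{3218} + \frac{1379}{250} = \frac{962093}{201125}$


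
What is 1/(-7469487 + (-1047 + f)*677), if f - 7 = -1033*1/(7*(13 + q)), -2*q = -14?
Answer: -140/1144998721 ≈ -1.2227e-7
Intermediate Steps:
q = 7 (q = -½*(-14) = 7)
f = -53/140 (f = 7 - 1033*1/(7*(13 + 7)) = 7 - 1033/(20*7) = 7 - 1033/140 = -53/140 ≈ -0.37857)
1/(-7469487 + (-1047 + f)*677) = 1/(-7469487 + (-1047 - 53/140)*677) = 1/(-7469487 - 146633/140*677) = 1/(-7469487 - 99270541/140) = 1/(-1144998721/140) = -140/1144998721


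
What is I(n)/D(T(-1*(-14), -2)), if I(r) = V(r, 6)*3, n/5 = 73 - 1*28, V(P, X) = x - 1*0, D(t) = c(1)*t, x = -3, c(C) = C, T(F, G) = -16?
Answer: 9/16 ≈ 0.56250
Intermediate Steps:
D(t) = t (D(t) = 1*t = t)
V(P, X) = -3 (V(P, X) = -3 - 1*0 = -3 + 0 = -3)
n = 225 (n = 5*(73 - 1*28) = 5*(73 - 28) = 5*45 = 225)
I(r) = -9 (I(r) = -3*3 = -9)
I(n)/D(T(-1*(-14), -2)) = -9/(-16) = -9*(-1/16) = 9/16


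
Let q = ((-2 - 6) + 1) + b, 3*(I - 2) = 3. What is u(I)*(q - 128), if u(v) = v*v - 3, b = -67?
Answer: -1212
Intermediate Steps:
I = 3 (I = 2 + (1/3)*3 = 2 + 1 = 3)
u(v) = -3 + v**2 (u(v) = v**2 - 3 = -3 + v**2)
q = -74 (q = ((-2 - 6) + 1) - 67 = (-8 + 1) - 67 = -7 - 67 = -74)
u(I)*(q - 128) = (-3 + 3**2)*(-74 - 128) = (-3 + 9)*(-202) = 6*(-202) = -1212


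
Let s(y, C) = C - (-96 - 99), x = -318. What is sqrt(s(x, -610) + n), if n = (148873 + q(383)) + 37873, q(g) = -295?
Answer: 2*sqrt(46509) ≈ 431.32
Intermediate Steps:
n = 186451 (n = (148873 - 295) + 37873 = 148578 + 37873 = 186451)
s(y, C) = 195 + C (s(y, C) = C - 1*(-195) = C + 195 = 195 + C)
sqrt(s(x, -610) + n) = sqrt((195 - 610) + 186451) = sqrt(-415 + 186451) = sqrt(186036) = 2*sqrt(46509)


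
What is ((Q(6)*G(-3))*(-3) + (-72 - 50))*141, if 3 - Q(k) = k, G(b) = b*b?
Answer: -5781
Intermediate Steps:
G(b) = b²
Q(k) = 3 - k
((Q(6)*G(-3))*(-3) + (-72 - 50))*141 = (((3 - 1*6)*(-3)²)*(-3) + (-72 - 50))*141 = (((3 - 6)*9)*(-3) - 122)*141 = (-3*9*(-3) - 122)*141 = (-27*(-3) - 122)*141 = (81 - 122)*141 = -41*141 = -5781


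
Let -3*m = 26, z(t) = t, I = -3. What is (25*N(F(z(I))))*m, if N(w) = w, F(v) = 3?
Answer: -650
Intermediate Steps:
m = -26/3 (m = -1/3*26 = -26/3 ≈ -8.6667)
(25*N(F(z(I))))*m = (25*3)*(-26/3) = 75*(-26/3) = -650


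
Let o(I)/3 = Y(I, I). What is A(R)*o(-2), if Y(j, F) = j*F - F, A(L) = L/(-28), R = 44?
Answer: -198/7 ≈ -28.286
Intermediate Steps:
A(L) = -L/28 (A(L) = L*(-1/28) = -L/28)
Y(j, F) = -F + F*j (Y(j, F) = F*j - F = -F + F*j)
o(I) = 3*I*(-1 + I) (o(I) = 3*(I*(-1 + I)) = 3*I*(-1 + I))
A(R)*o(-2) = (-1/28*44)*(3*(-2)*(-1 - 2)) = -33*(-2)*(-3)/7 = -11/7*18 = -198/7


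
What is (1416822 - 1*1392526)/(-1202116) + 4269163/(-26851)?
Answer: -1283170380201/8069504179 ≈ -159.01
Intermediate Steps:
(1416822 - 1*1392526)/(-1202116) + 4269163/(-26851) = (1416822 - 1392526)*(-1/1202116) + 4269163*(-1/26851) = 24296*(-1/1202116) - 4269163/26851 = -6074/300529 - 4269163/26851 = -1283170380201/8069504179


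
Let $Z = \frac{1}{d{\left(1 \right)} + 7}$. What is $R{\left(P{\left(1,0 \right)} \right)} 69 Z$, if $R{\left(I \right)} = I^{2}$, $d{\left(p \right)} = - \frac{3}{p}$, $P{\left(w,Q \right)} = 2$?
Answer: $69$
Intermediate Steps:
$Z = \frac{1}{4}$ ($Z = \frac{1}{- \frac{3}{1} + 7} = \frac{1}{\left(-3\right) 1 + 7} = \frac{1}{-3 + 7} = \frac{1}{4} \approx 0.25$)
$R{\left(P{\left(1,0 \right)} \right)} 69 Z = 2^{2} \cdot 69 \cdot \frac{1}{4} = 4 \cdot 69 \cdot \frac{1}{4} = 276 \cdot \frac{1}{4} = 69$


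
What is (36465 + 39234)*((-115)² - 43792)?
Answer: -2313891333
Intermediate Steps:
(36465 + 39234)*((-115)² - 43792) = 75699*(13225 - 43792) = 75699*(-30567) = -2313891333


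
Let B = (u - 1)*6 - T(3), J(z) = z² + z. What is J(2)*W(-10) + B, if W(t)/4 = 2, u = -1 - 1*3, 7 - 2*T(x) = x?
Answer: 16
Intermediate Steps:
T(x) = 7/2 - x/2
u = -4 (u = -1 - 3 = -4)
W(t) = 8 (W(t) = 4*2 = 8)
J(z) = z + z²
B = -32 (B = (-4 - 1)*6 - (7/2 - ½*3) = -5*6 - (7/2 - 3/2) = -30 - 1*2 = -30 - 2 = -32)
J(2)*W(-10) + B = (2*(1 + 2))*8 - 32 = (2*3)*8 - 32 = 6*8 - 32 = 48 - 32 = 16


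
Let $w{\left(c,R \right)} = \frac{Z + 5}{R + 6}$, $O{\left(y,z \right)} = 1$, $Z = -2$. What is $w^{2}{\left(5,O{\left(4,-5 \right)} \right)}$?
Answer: $\frac{9}{49} \approx 0.18367$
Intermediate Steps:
$w{\left(c,R \right)} = \frac{3}{6 + R}$ ($w{\left(c,R \right)} = \frac{-2 + 5}{R + 6} = \frac{3}{6 + R}$)
$w^{2}{\left(5,O{\left(4,-5 \right)} \right)} = \left(\frac{3}{6 + 1}\right)^{2} = \left(\frac{3}{7}\right)^{2} = \frac{9}{49}$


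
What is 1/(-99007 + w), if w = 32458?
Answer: -1/66549 ≈ -1.5027e-5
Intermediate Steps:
1/(-99007 + w) = 1/(-99007 + 32458) = 1/(-66549) = -1/66549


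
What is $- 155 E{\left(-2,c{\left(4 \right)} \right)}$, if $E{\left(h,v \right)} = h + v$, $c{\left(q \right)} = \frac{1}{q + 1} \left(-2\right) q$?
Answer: $558$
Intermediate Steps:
$c{\left(q \right)} = - \frac{2 q}{1 + q}$ ($c{\left(q \right)} = \frac{1}{1 + q} \left(-2\right) q = - \frac{2}{1 + q} q = - \frac{2 q}{1 + q}$)
$- 155 E{\left(-2,c{\left(4 \right)} \right)} = - 155 \left(-2 - \frac{8}{1 + 4}\right) = - 155 \left(-2 - \frac{8}{5}\right) = \left(-155\right) \left(- \frac{18}{5}\right) = 558$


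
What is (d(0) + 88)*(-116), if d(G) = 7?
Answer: -11020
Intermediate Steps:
(d(0) + 88)*(-116) = (7 + 88)*(-116) = 95*(-116) = -11020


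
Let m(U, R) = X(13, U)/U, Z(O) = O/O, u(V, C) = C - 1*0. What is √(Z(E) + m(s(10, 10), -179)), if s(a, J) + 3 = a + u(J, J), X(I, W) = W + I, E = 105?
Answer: √799/17 ≈ 1.6627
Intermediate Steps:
X(I, W) = I + W
u(V, C) = C (u(V, C) = C + 0 = C)
Z(O) = 1
s(a, J) = -3 + J + a (s(a, J) = -3 + (a + J) = -3 + (J + a) = -3 + J + a)
m(U, R) = (13 + U)/U
√(Z(E) + m(s(10, 10), -179)) = √(1 + (13 + (-3 + 10 + 10))/(-3 + 10 + 10)) = √(1 + (13 + 17)/17) = √(1 + (1/17)*30) = √(1 + 30/17) = √(47/17) = √799/17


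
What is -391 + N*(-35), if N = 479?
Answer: -17156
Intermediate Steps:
-391 + N*(-35) = -391 + 479*(-35) = -391 - 16765 = -17156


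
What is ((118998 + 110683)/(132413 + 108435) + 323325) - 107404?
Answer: 52004370689/240848 ≈ 2.1592e+5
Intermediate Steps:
((118998 + 110683)/(132413 + 108435) + 323325) - 107404 = (229681/240848 + 323325) - 107404 = 77872409281/240848 - 107404 = 52004370689/240848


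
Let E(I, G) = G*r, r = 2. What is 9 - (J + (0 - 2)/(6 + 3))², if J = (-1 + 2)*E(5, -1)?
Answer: 329/81 ≈ 4.0617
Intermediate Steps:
E(I, G) = 2*G (E(I, G) = G*2 = 2*G)
J = -2 (J = (-1 + 2)*(2*(-1)) = 1*(-2) = -2)
9 - (J + (0 - 2)/(6 + 3))² = 9 - (-2 + (0 - 2)/(6 + 3))² = 9 - (-2 - 2/9)² = 9 - (-20/9)² = 9 - 1*400/81 = 9 - 400/81 = 329/81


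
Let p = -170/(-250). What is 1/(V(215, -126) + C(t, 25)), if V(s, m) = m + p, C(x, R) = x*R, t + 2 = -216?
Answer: -25/139383 ≈ -0.00017936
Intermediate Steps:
t = -218 (t = -2 - 216 = -218)
p = 17/25 (p = -170*(-1/250) = 17/25 ≈ 0.68000)
C(x, R) = R*x
V(s, m) = 17/25 + m (V(s, m) = m + 17/25 = 17/25 + m)
1/(V(215, -126) + C(t, 25)) = 1/((17/25 - 126) + 25*(-218)) = 1/(-3133/25 - 5450) = 1/(-139383/25) = -25/139383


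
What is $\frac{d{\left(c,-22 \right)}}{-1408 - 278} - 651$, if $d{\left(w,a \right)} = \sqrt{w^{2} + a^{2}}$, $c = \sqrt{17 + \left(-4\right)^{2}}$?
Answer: $-651 - \frac{\sqrt{517}}{1686} \approx -651.01$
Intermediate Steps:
$c = \sqrt{33}$ ($c = \sqrt{17 + 16} = \sqrt{33} \approx 5.7446$)
$d{\left(w,a \right)} = \sqrt{a^{2} + w^{2}}$
$\frac{d{\left(c,-22 \right)}}{-1408 - 278} - 651 = \frac{\sqrt{\left(-22\right)^{2} + \left(\sqrt{33}\right)^{2}}}{-1408 - 278} - 651 = \frac{\sqrt{484 + 33}}{-1686} - 651 = - \frac{\sqrt{517}}{1686} - 651 = -651 - \frac{\sqrt{517}}{1686}$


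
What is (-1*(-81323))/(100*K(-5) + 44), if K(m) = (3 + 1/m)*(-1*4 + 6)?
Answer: 81323/604 ≈ 134.64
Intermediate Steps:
K(m) = 6 + 2/m (K(m) = (3 + 1/m)*(-4 + 6) = (3 + 1/m)*2 = 6 + 2/m)
(-1*(-81323))/(100*K(-5) + 44) = (-1*(-81323))/(100*(6 + 2/(-5)) + 44) = 81323/(100*(6 + 2*(-⅕)) + 44) = 81323/(100*(6 - ⅖) + 44) = 81323/(100*(28/5) + 44) = 81323/(560 + 44) = 81323/604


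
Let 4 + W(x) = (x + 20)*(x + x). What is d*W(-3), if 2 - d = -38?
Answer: -4240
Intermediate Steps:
d = 40 (d = 2 - 1*(-38) = 2 + 38 = 40)
W(x) = -4 + 2*x*(20 + x) (W(x) = -4 + (x + 20)*(x + x) = -4 + (20 + x)*(2*x) = -4 + 2*x*(20 + x))
d*W(-3) = 40*(-4 + 2*(-3)**2 + 40*(-3)) = 40*(-4 + 2*9 - 120) = 40*(-4 + 18 - 120) = 40*(-106) = -4240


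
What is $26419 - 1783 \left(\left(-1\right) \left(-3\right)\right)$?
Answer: $21070$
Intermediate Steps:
$26419 - 1783 \left(\left(-1\right) \left(-3\right)\right) = 26419 - 5349 = 21070$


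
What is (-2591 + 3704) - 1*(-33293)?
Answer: 34406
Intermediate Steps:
(-2591 + 3704) - 1*(-33293) = 1113 + 33293 = 34406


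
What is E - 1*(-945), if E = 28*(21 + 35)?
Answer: 2513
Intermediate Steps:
E = 1568 (E = 28*56 = 1568)
E - 1*(-945) = 1568 - 1*(-945) = 1568 + 945 = 2513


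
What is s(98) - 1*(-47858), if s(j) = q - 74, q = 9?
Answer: 47793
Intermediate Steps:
s(j) = -65 (s(j) = 9 - 74 = -65)
s(98) - 1*(-47858) = -65 - 1*(-47858) = -65 + 47858 = 47793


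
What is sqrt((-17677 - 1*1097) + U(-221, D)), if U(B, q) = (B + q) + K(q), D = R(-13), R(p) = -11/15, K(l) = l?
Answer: I*sqrt(4274205)/15 ≈ 137.83*I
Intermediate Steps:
R(p) = -11/15 (R(p) = -11*1/15 = -11/15)
D = -11/15 ≈ -0.73333
U(B, q) = B + 2*q (U(B, q) = (B + q) + q = B + 2*q)
sqrt((-17677 - 1*1097) + U(-221, D)) = sqrt((-17677 - 1*1097) + (-221 + 2*(-11/15))) = sqrt((-17677 - 1097) + (-221 - 22/15)) = sqrt(-18774 - 3337/15) = sqrt(-284947/15) = I*sqrt(4274205)/15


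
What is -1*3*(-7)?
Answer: 21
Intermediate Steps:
-1*3*(-7) = -3*(-7) = 21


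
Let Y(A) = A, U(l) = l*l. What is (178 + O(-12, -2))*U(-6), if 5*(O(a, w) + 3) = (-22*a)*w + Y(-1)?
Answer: 12456/5 ≈ 2491.2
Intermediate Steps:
U(l) = l²
O(a, w) = -16/5 - 22*a*w/5 (O(a, w) = -3 + ((-22*a)*w - 1)/5 = -3 + (-22*a*w - 1)/5 = -3 + (-1 - 22*a*w)/5 = -3 + (-⅕ - 22*a*w/5) = -16/5 - 22*a*w/5)
(178 + O(-12, -2))*U(-6) = (178 + (-16/5 - 22/5*(-12)*(-2)))*(-6)² = (178 + (-16/5 - 528/5))*36 = (178 - 544/5)*36 = (346/5)*36 = 12456/5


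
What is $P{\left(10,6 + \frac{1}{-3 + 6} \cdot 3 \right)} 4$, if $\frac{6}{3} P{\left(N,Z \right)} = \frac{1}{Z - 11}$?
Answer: $- \frac{1}{2} \approx -0.5$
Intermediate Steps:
$P{\left(N,Z \right)} = \frac{1}{2 \left(-11 + Z\right)}$ ($P{\left(N,Z \right)} = \frac{1}{2 \left(Z - 11\right)} = \frac{1}{2 \left(-11 + Z\right)}$)
$P{\left(10,6 + \frac{1}{-3 + 6} \cdot 3 \right)} 4 = \frac{1}{2 \left(-11 + \left(6 + \frac{1}{-3 + 6} \cdot 3\right)\right)} 4 = \frac{1}{2 \left(-11 + \left(6 + \frac{1}{3} \cdot 3\right)\right)} 4 = \frac{1}{2 \left(-11 + \left(6 + 1\right)\right)} 4 = \frac{1}{2 \left(-11 + 7\right)} 4 = \frac{1}{2 \left(-4\right)} 4 = \frac{1}{2} \left(- \frac{1}{4}\right) 4 = \left(- \frac{1}{8}\right) 4 = - \frac{1}{2}$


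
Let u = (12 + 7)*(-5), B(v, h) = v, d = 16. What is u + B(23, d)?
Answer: -72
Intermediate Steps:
u = -95 (u = 19*(-5) = -95)
u + B(23, d) = -95 + 23 = -72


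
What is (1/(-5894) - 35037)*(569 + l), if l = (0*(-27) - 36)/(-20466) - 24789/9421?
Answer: -89488475903725357/4509616017 ≈ -1.9844e+7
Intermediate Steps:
l = -28166251/10711677 (l = (0 - 36)*(-1/20466) - 24789*1/9421 = -36*(-1/20466) - 24789/9421 = 2/1137 - 24789/9421 = -28166251/10711677 ≈ -2.6295)
(1/(-5894) - 35037)*(569 + l) = (1/(-5894) - 35037)*(569 - 28166251/10711677) = (-1/5894 - 35037)*(6066777962/10711677) = -206508079/5894*6066777962/10711677 = -89488475903725357/4509616017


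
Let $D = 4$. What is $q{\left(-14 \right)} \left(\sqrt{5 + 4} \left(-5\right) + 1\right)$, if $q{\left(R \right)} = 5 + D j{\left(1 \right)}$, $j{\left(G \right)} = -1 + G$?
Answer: $-70$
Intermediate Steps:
$q{\left(R \right)} = 5$ ($q{\left(R \right)} = 5 + 4 \left(-1 + 1\right) = 5 + 4 \cdot 0 = 5 + 0 = 5$)
$q{\left(-14 \right)} \left(\sqrt{5 + 4} \left(-5\right) + 1\right) = 5 \left(\sqrt{5 + 4} \left(-5\right) + 1\right) = 5 \left(\sqrt{9} \left(-5\right) + 1\right) = 5 \left(3 \left(-5\right) + 1\right) = 5 \left(-15 + 1\right) = 5 \left(-14\right) = -70$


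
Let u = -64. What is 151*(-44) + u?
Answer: -6708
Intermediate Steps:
151*(-44) + u = 151*(-44) - 64 = -6644 - 64 = -6708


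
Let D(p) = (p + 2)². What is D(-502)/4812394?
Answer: 125000/2406197 ≈ 0.051949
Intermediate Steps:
D(p) = (2 + p)²
D(-502)/4812394 = (2 - 502)²/4812394 = (-500)²*(1/4812394) = 250000*(1/4812394) = 125000/2406197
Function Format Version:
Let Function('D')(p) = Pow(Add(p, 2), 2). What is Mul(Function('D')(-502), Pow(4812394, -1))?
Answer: Rational(125000, 2406197) ≈ 0.051949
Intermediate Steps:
Function('D')(p) = Pow(Add(2, p), 2)
Mul(Function('D')(-502), Pow(4812394, -1)) = Mul(Pow(Add(2, -502), 2), Pow(4812394, -1)) = Mul(Pow(-500, 2), Rational(1, 4812394)) = Mul(250000, Rational(1, 4812394)) = Rational(125000, 2406197)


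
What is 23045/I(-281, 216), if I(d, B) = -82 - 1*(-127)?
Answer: 4609/9 ≈ 512.11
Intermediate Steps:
I(d, B) = 45 (I(d, B) = -82 + 127 = 45)
23045/I(-281, 216) = 23045/45 = 23045*(1/45) = 4609/9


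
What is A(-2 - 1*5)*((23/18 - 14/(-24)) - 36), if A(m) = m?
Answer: 8603/36 ≈ 238.97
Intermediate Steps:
A(-2 - 1*5)*((23/18 - 14/(-24)) - 36) = (-2 - 1*5)*((23/18 - 14/(-24)) - 36) = (-2 - 5)*((23*(1/18) - 14*(-1/24)) - 36) = -7*((23/18 + 7/12) - 36) = -7*(67/36 - 36) = -7*(-1229/36) = 8603/36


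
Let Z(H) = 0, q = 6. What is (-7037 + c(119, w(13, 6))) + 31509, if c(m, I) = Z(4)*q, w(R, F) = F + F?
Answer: 24472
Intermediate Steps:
w(R, F) = 2*F
c(m, I) = 0 (c(m, I) = 0*6 = 0)
(-7037 + c(119, w(13, 6))) + 31509 = (-7037 + 0) + 31509 = -7037 + 31509 = 24472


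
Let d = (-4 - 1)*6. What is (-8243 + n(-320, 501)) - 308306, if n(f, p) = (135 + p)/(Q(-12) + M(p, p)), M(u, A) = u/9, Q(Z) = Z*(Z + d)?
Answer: -531483863/1679 ≈ -3.1655e+5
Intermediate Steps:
d = -30 (d = -5*6 = -30)
Q(Z) = Z*(-30 + Z) (Q(Z) = Z*(Z - 30) = Z*(-30 + Z))
M(u, A) = u/9 (M(u, A) = u*(1/9) = u/9)
n(f, p) = (135 + p)/(504 + p/9) (n(f, p) = (135 + p)/(-12*(-30 - 12) + p/9) = (135 + p)/(-12*(-42) + p/9) = (135 + p)/(504 + p/9))
(-8243 + n(-320, 501)) - 308306 = (-8243 + 9*(135 + 501)/(4536 + 501)) - 308306 = (-8243 + 9*636/5037) - 308306 = (-8243 + 9*(1/5037)*636) - 308306 = (-8243 + 1908/1679) - 308306 = -13838089/1679 - 308306 = -531483863/1679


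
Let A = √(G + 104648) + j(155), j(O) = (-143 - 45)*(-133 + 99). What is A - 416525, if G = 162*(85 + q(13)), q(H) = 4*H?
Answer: -410133 + √126842 ≈ -4.0978e+5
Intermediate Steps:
G = 22194 (G = 162*(85 + 4*13) = 162*(85 + 52) = 162*137 = 22194)
j(O) = 6392 (j(O) = -188*(-34) = 6392)
A = 6392 + √126842 (A = √(22194 + 104648) + 6392 = √126842 + 6392 = 6392 + √126842 ≈ 6748.1)
A - 416525 = (6392 + √126842) - 416525 = -410133 + √126842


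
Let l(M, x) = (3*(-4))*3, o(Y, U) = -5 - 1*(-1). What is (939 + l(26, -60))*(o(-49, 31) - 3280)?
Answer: -2965452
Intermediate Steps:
o(Y, U) = -4 (o(Y, U) = -5 + 1 = -4)
l(M, x) = -36 (l(M, x) = -12*3 = -36)
(939 + l(26, -60))*(o(-49, 31) - 3280) = (939 - 36)*(-4 - 3280) = 903*(-3284) = -2965452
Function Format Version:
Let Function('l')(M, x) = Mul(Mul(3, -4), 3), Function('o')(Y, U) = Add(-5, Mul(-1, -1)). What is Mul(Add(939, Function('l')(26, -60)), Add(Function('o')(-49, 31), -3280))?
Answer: -2965452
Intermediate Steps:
Function('o')(Y, U) = -4 (Function('o')(Y, U) = Add(-5, 1) = -4)
Function('l')(M, x) = -36 (Function('l')(M, x) = Mul(-12, 3) = -36)
Mul(Add(939, Function('l')(26, -60)), Add(Function('o')(-49, 31), -3280)) = Mul(Add(939, -36), Add(-4, -3280)) = Mul(903, -3284) = -2965452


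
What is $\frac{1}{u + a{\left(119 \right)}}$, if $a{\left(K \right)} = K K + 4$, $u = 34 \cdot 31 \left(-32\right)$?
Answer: $- \frac{1}{19563} \approx -5.1117 \cdot 10^{-5}$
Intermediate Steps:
$u = -33728$ ($u = 1054 \left(-32\right) = -33728$)
$a{\left(K \right)} = 4 + K^{2}$ ($a{\left(K \right)} = K^{2} + 4 = 4 + K^{2}$)
$\frac{1}{u + a{\left(119 \right)}} = \frac{1}{-33728 + \left(4 + 119^{2}\right)} = \frac{1}{-33728 + \left(4 + 14161\right)} = \frac{1}{-33728 + 14165} = \frac{1}{-19563} = - \frac{1}{19563}$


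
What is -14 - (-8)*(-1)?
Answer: -22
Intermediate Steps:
-14 - (-8)*(-1) = -14 - 4*2 = -14 - 8 = -22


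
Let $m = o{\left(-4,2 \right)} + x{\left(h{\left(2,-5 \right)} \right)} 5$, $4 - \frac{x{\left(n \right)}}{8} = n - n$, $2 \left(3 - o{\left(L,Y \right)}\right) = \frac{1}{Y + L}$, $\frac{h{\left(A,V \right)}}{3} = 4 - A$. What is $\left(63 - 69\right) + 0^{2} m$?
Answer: $-6$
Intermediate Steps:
$h{\left(A,V \right)} = 12 - 3 A$ ($h{\left(A,V \right)} = 3 \left(4 - A\right) = 12 - 3 A$)
$o{\left(L,Y \right)} = 3 - \frac{1}{2 \left(L + Y\right)}$ ($o{\left(L,Y \right)} = 3 - \frac{1}{2 \left(Y + L\right)} = 3 - \frac{1}{2 \left(L + Y\right)}$)
$x{\left(n \right)} = 32$ ($x{\left(n \right)} = 32 - 8 \left(n - n\right) = 32 - 0 = 32 + 0 = 32$)
$m = \frac{653}{4}$ ($m = \frac{- \frac{1}{2} + 3 \left(-4\right) + 3 \cdot 2}{-4 + 2} + 32 \cdot 5 = \frac{- \frac{1}{2} - 12 + 6}{-2} + 160 = \left(- \frac{1}{2}\right) \left(- \frac{13}{2}\right) + 160 = \frac{13}{4} + 160 = \frac{653}{4} \approx 163.25$)
$\left(63 - 69\right) + 0^{2} m = \left(63 - 69\right) + 0^{2} \cdot \frac{653}{4} = -6 + 0 \cdot \frac{653}{4} = -6 + 0 = -6$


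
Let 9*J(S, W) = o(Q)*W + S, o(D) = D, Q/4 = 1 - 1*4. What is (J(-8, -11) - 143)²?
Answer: 1352569/81 ≈ 16698.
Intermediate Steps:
Q = -12 (Q = 4*(1 - 1*4) = 4*(1 - 4) = 4*(-3) = -12)
J(S, W) = -4*W/3 + S/9 (J(S, W) = (-12*W + S)/9 = (S - 12*W)/9 = -4*W/3 + S/9)
(J(-8, -11) - 143)² = ((-4/3*(-11) + (⅑)*(-8)) - 143)² = ((44/3 - 8/9) - 143)² = (124/9 - 143)² = (-1163/9)² = 1352569/81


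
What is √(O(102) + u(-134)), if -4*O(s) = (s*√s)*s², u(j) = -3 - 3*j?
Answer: √(399 - 265302*√102) ≈ 1636.8*I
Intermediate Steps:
O(s) = -s^(7/2)/4 (O(s) = -s*√s*s²/4 = -s^(3/2)*s²/4 = -s^(7/2)/4)
√(O(102) + u(-134)) = √(-265302*√102 + (-3 - 3*(-134))) = √(-265302*√102 + (-3 + 402)) = √(-265302*√102 + 399) = √(399 - 265302*√102)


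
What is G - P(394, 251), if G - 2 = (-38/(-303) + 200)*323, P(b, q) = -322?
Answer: 19684246/303 ≈ 64965.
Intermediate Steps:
G = 19586680/303 (G = 2 + (-38/(-303) + 200)*323 = 2 + (-38*(-1/303) + 200)*323 = 2 + (38/303 + 200)*323 = 2 + (60638/303)*323 = 2 + 19586074/303 = 19586680/303 ≈ 64643.)
G - P(394, 251) = 19586680/303 - 1*(-322) = 19586680/303 + 322 = 19684246/303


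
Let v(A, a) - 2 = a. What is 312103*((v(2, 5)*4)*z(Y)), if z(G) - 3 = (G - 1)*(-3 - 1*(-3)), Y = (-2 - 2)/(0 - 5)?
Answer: 26216652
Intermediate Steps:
Y = ⅘ (Y = -4/(-5) = -4*(-⅕) = ⅘ ≈ 0.80000)
v(A, a) = 2 + a
z(G) = 3 (z(G) = 3 + (G - 1)*(-3 - 1*(-3)) = 3 + (-1 + G)*(-3 + 3) = 3 + (-1 + G)*0 = 3 + 0 = 3)
312103*((v(2, 5)*4)*z(Y)) = 312103*(((2 + 5)*4)*3) = 312103*((7*4)*3) = 312103*(28*3) = 312103*84 = 26216652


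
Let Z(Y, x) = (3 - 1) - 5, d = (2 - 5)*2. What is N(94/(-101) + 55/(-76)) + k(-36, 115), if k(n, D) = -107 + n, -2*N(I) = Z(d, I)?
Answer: -283/2 ≈ -141.50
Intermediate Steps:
d = -6 (d = -3*2 = -6)
Z(Y, x) = -3 (Z(Y, x) = 2 - 5 = -3)
N(I) = 3/2 (N(I) = -½*(-3) = 3/2)
N(94/(-101) + 55/(-76)) + k(-36, 115) = 3/2 + (-107 - 36) = 3/2 - 143 = -283/2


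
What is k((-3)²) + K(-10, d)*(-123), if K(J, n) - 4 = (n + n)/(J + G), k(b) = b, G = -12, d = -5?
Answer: -5928/11 ≈ -538.91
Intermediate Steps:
K(J, n) = 4 + 2*n/(-12 + J) (K(J, n) = 4 + (n + n)/(J - 12) = 4 + (2*n)/(-12 + J) = 4 + 2*n/(-12 + J))
k((-3)²) + K(-10, d)*(-123) = (-3)² + (2*(-24 - 5 + 2*(-10))/(-12 - 10))*(-123) = 9 + (2*(-24 - 5 - 20)/(-22))*(-123) = 9 + (2*(-1/22)*(-49))*(-123) = 9 + (49/11)*(-123) = 9 - 6027/11 = -5928/11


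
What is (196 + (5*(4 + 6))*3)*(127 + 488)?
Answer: 212790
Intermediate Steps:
(196 + (5*(4 + 6))*3)*(127 + 488) = (196 + (5*10)*3)*615 = (196 + 50*3)*615 = (196 + 150)*615 = 346*615 = 212790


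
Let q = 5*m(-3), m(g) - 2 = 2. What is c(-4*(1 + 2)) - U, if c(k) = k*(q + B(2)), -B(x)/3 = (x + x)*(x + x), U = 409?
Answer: -73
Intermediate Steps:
m(g) = 4 (m(g) = 2 + 2 = 4)
B(x) = -12*x**2 (B(x) = -3*(x + x)*(x + x) = -3*2*x*2*x = -12*x**2)
q = 20 (q = 5*4 = 20)
c(k) = -28*k (c(k) = k*(20 - 12*2**2) = k*(20 - 12*4) = k*(20 - 48) = k*(-28) = -28*k)
c(-4*(1 + 2)) - U = -(-112)*(1 + 2) - 1*409 = -(-112)*3 - 409 = -28*(-12) - 409 = 336 - 409 = -73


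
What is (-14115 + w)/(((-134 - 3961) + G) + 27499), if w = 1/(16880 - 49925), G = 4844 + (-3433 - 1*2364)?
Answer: -466430176/741893295 ≈ -0.62870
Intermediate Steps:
G = -953 (G = 4844 + (-3433 - 2364) = 4844 - 5797 = -953)
w = -1/33045 (w = 1/(-33045) = -1/33045 ≈ -3.0262e-5)
(-14115 + w)/(((-134 - 3961) + G) + 27499) = (-14115 - 1/33045)/(((-134 - 3961) - 953) + 27499) = -466430176/(33045*((-4095 - 953) + 27499)) = -466430176/(33045*(-5048 + 27499)) = -466430176/33045/22451 = -466430176/33045*1/22451 = -466430176/741893295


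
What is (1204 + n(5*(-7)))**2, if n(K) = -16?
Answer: 1411344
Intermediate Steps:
(1204 + n(5*(-7)))**2 = (1204 - 16)**2 = 1188**2 = 1411344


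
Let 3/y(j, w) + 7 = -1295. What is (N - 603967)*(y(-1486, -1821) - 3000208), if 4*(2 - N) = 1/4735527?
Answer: 4965464944249354128111/2740291624 ≈ 1.8120e+12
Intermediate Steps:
y(j, w) = -1/434 (y(j, w) = 3/(-7 - 1295) = 3/(-1302) = 3*(-1/1302) = -1/434)
N = 37884215/18942108 (N = 2 - 1/4/4735527 = 2 - 1/4*1/4735527 = 2 - 1/18942108 = 37884215/18942108 ≈ 2.0000)
(N - 603967)*(y(-1486, -1821) - 3000208) = (37884215/18942108 - 603967)*(-1/434 - 3000208) = -11440370258221/18942108*(-1302090273/434) = 4965464944249354128111/2740291624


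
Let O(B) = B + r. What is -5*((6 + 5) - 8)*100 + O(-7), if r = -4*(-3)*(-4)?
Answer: -1555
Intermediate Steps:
r = -48 (r = 12*(-4) = -48)
O(B) = -48 + B (O(B) = B - 48 = -48 + B)
-5*((6 + 5) - 8)*100 + O(-7) = -5*((6 + 5) - 8)*100 + (-48 - 7) = -5*(11 - 8)*100 - 55 = -5*3*100 - 55 = -15*100 - 55 = -1500 - 55 = -1555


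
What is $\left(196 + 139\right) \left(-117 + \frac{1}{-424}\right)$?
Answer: $- \frac{16619015}{424} \approx -39196.0$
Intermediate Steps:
$\left(196 + 139\right) \left(-117 + \frac{1}{-424}\right) = 335 \left(-117 - \frac{1}{424}\right) = 335 \left(- \frac{49609}{424}\right) = - \frac{16619015}{424}$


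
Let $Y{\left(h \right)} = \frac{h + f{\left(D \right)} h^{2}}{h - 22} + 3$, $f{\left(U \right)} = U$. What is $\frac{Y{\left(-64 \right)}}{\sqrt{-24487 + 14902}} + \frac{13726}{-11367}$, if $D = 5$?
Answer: $- \frac{13726}{11367} + \frac{10079 i \sqrt{1065}}{137385} \approx -1.2075 + 2.3942 i$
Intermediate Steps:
$Y{\left(h \right)} = 3 + \frac{h + 5 h^{2}}{-22 + h}$ ($Y{\left(h \right)} = \frac{h + 5 h^{2}}{h - 22} + 3 = \frac{h + 5 h^{2}}{-22 + h} + 3 = 3 + \frac{h + 5 h^{2}}{-22 + h}$)
$\frac{Y{\left(-64 \right)}}{\sqrt{-24487 + 14902}} + \frac{13726}{-11367} = \frac{\frac{1}{-22 - 64} \left(-66 + 4 \left(-64\right) + 5 \left(-64\right)^{2}\right)}{\sqrt{-24487 + 14902}} + \frac{13726}{-11367} = \frac{\frac{1}{-86} \left(-66 - 256 + 5 \cdot 4096\right)}{\sqrt{-9585}} + 13726 \left(- \frac{1}{11367}\right) = \frac{\left(- \frac{1}{86}\right) \left(-66 - 256 + 20480\right)}{3 i \sqrt{1065}} - \frac{13726}{11367} = \left(- \frac{1}{86}\right) 20158 \left(- \frac{i \sqrt{1065}}{3195}\right) - \frac{13726}{11367} = - \frac{10079 \left(- \frac{i \sqrt{1065}}{3195}\right)}{43} - \frac{13726}{11367} = \frac{10079 i \sqrt{1065}}{137385} - \frac{13726}{11367} = - \frac{13726}{11367} + \frac{10079 i \sqrt{1065}}{137385}$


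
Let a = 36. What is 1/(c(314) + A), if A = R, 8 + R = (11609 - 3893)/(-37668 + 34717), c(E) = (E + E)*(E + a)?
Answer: 2951/648598476 ≈ 4.5498e-6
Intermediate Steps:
c(E) = 2*E*(36 + E) (c(E) = (E + E)*(E + 36) = (2*E)*(36 + E) = 2*E*(36 + E))
R = -31324/2951 (R = -8 + (11609 - 3893)/(-37668 + 34717) = -8 + 7716/(-2951) = -8 + 7716*(-1/2951) = -8 - 7716/2951 = -31324/2951 ≈ -10.615)
A = -31324/2951 ≈ -10.615
1/(c(314) + A) = 1/(2*314*(36 + 314) - 31324/2951) = 1/(2*314*350 - 31324/2951) = 1/(219800 - 31324/2951) = 1/(648598476/2951) = 2951/648598476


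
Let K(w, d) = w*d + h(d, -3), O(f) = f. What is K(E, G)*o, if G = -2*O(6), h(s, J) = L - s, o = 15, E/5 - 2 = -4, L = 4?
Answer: 2040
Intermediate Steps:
E = -10 (E = 10 + 5*(-4) = 10 - 20 = -10)
h(s, J) = 4 - s
G = -12 (G = -2*6 = -12)
K(w, d) = 4 - d + d*w (K(w, d) = w*d + (4 - d) = d*w + (4 - d) = 4 - d + d*w)
K(E, G)*o = (4 - 1*(-12) - 12*(-10))*15 = (4 + 12 + 120)*15 = 136*15 = 2040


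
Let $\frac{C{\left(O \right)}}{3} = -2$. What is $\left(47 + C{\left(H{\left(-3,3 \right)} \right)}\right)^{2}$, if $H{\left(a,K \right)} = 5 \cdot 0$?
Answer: $1681$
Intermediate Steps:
$H{\left(a,K \right)} = 0$
$C{\left(O \right)} = -6$ ($C{\left(O \right)} = 3 \left(-2\right) = -6$)
$\left(47 + C{\left(H{\left(-3,3 \right)} \right)}\right)^{2} = \left(47 - 6\right)^{2} = 41^{2} = 1681$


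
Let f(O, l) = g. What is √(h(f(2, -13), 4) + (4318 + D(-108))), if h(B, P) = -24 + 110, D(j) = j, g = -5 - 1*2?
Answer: 2*√1074 ≈ 65.544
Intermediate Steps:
g = -7 (g = -5 - 2 = -7)
f(O, l) = -7
h(B, P) = 86
√(h(f(2, -13), 4) + (4318 + D(-108))) = √(86 + (4318 - 108)) = √(86 + 4210) = √4296 = 2*√1074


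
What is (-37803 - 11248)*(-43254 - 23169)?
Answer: 3258114573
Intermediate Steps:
(-37803 - 11248)*(-43254 - 23169) = -49051*(-66423) = 3258114573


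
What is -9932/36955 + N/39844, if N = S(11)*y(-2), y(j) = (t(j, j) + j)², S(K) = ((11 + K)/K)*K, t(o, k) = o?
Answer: -95680612/368108755 ≈ -0.25992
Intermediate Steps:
S(K) = 11 + K (S(K) = ((11 + K)/K)*K = 11 + K)
y(j) = 4*j² (y(j) = (j + j)² = (2*j)² = 4*j²)
N = 352 (N = (11 + 11)*(4*(-2)²) = 22*(4*4) = 22*16 = 352)
-9932/36955 + N/39844 = -9932/36955 + 352/39844 = -9932*1/36955 + 352*(1/39844) = -9932/36955 + 88/9961 = -95680612/368108755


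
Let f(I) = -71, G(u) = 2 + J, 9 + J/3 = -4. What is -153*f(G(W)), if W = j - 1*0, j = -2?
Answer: 10863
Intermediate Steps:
J = -39 (J = -27 + 3*(-4) = -27 - 12 = -39)
W = -2 (W = -2 - 1*0 = -2 + 0 = -2)
G(u) = -37 (G(u) = 2 - 39 = -37)
-153*f(G(W)) = -153*(-71) = 10863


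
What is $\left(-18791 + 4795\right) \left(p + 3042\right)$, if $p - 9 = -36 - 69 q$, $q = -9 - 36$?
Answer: $-85655520$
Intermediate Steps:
$q = -45$ ($q = -9 - 36 = -45$)
$p = 3078$ ($p = 9 - -3069 = 9 + \left(-36 + 3105\right) = 9 + 3069 = 3078$)
$\left(-18791 + 4795\right) \left(p + 3042\right) = \left(-18791 + 4795\right) \left(3078 + 3042\right) = \left(-13996\right) 6120 = -85655520$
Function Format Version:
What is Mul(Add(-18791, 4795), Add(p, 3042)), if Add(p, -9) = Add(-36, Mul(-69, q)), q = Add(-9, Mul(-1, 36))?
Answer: -85655520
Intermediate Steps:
q = -45 (q = Add(-9, -36) = -45)
p = 3078 (p = Add(9, Add(-36, Mul(-69, -45))) = Add(9, Add(-36, 3105)) = Add(9, 3069) = 3078)
Mul(Add(-18791, 4795), Add(p, 3042)) = Mul(Add(-18791, 4795), Add(3078, 3042)) = Mul(-13996, 6120) = -85655520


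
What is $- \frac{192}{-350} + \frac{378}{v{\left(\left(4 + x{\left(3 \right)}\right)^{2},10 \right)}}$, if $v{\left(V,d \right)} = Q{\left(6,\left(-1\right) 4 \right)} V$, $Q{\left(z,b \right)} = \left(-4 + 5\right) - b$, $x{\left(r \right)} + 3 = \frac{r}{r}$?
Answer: $\frac{6807}{350} \approx 19.449$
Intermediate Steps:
$x{\left(r \right)} = -2$ ($x{\left(r \right)} = -3 + \frac{r}{r} = -3 + 1 = -2$)
$Q{\left(z,b \right)} = 1 - b$
$v{\left(V,d \right)} = 5 V$ ($v{\left(V,d \right)} = \left(1 - \left(-1\right) 4\right) V = \left(1 - -4\right) V = \left(1 + 4\right) V = 5 V$)
$- \frac{192}{-350} + \frac{378}{v{\left(\left(4 + x{\left(3 \right)}\right)^{2},10 \right)}} = - \frac{192}{-350} + \frac{378}{5 \left(4 - 2\right)^{2}} = \left(-192\right) \left(- \frac{1}{350}\right) + \frac{378}{5 \cdot 2^{2}} = \frac{96}{175} + \frac{378}{5 \cdot 4} = \frac{96}{175} + \frac{378}{20} = \frac{96}{175} + 378 \cdot \frac{1}{20} = \frac{96}{175} + \frac{189}{10} = \frac{6807}{350}$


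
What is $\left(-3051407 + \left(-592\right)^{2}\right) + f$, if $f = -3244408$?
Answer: $-5945351$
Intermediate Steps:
$\left(-3051407 + \left(-592\right)^{2}\right) + f = \left(-3051407 + \left(-592\right)^{2}\right) - 3244408 = \left(-3051407 + 350464\right) - 3244408 = -2700943 - 3244408 = -5945351$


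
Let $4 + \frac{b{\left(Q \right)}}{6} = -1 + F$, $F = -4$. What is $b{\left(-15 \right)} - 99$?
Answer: $-153$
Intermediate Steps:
$b{\left(Q \right)} = -54$ ($b{\left(Q \right)} = -24 + 6 \left(-1 - 4\right) = -24 + 6 \left(-5\right) = -24 - 30 = -54$)
$b{\left(-15 \right)} - 99 = -54 - 99 = -153$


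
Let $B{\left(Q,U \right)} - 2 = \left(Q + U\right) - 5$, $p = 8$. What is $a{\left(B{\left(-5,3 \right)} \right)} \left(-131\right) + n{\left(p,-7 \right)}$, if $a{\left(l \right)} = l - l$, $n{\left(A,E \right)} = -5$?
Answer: $-5$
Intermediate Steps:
$B{\left(Q,U \right)} = -3 + Q + U$ ($B{\left(Q,U \right)} = 2 - \left(5 - Q - U\right) = 2 + \left(-5 + Q + U\right) = -3 + Q + U$)
$a{\left(l \right)} = 0$
$a{\left(B{\left(-5,3 \right)} \right)} \left(-131\right) + n{\left(p,-7 \right)} = 0 \left(-131\right) - 5 = 0 - 5 = -5$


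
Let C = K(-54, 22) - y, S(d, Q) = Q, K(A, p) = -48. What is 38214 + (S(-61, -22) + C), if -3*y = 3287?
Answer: 117719/3 ≈ 39240.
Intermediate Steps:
y = -3287/3 (y = -1/3*3287 = -3287/3 ≈ -1095.7)
C = 3143/3 (C = -48 - 1*(-3287/3) = -48 + 3287/3 = 3143/3 ≈ 1047.7)
38214 + (S(-61, -22) + C) = 38214 + (-22 + 3143/3) = 38214 + 3077/3 = 117719/3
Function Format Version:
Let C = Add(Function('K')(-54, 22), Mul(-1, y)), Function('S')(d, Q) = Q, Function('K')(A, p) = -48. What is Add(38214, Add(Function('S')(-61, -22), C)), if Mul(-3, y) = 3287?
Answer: Rational(117719, 3) ≈ 39240.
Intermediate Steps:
y = Rational(-3287, 3) (y = Mul(Rational(-1, 3), 3287) = Rational(-3287, 3) ≈ -1095.7)
C = Rational(3143, 3) (C = Add(-48, Mul(-1, Rational(-3287, 3))) = Add(-48, Rational(3287, 3)) = Rational(3143, 3) ≈ 1047.7)
Add(38214, Add(Function('S')(-61, -22), C)) = Add(38214, Add(-22, Rational(3143, 3))) = Add(38214, Rational(3077, 3)) = Rational(117719, 3)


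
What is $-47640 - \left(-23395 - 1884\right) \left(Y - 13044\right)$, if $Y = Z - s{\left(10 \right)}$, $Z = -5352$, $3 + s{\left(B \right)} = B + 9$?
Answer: $-465484588$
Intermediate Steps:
$s{\left(B \right)} = 6 + B$ ($s{\left(B \right)} = -3 + \left(B + 9\right) = -3 + \left(9 + B\right) = 6 + B$)
$Y = -5368$ ($Y = -5352 - \left(6 + 10\right) = -5352 - 16 = -5368$)
$-47640 - \left(-23395 - 1884\right) \left(Y - 13044\right) = -47640 - \left(-23395 - 1884\right) \left(-5368 - 13044\right) = -47640 - \left(-25279\right) \left(-18412\right) = -47640 - 465436948 = -465484588$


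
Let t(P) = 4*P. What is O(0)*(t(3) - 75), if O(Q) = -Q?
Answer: 0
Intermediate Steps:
O(0)*(t(3) - 75) = (-1*0)*(4*3 - 75) = 0*(12 - 75) = 0*(-63) = 0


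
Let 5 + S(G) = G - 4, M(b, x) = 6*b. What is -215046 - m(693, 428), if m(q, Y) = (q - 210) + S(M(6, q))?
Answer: -215556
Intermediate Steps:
S(G) = -9 + G (S(G) = -5 + (G - 4) = -5 + (-4 + G) = -9 + G)
m(q, Y) = -183 + q (m(q, Y) = (q - 210) + (-9 + 6*6) = (-210 + q) + (-9 + 36) = (-210 + q) + 27 = -183 + q)
-215046 - m(693, 428) = -215046 - (-183 + 693) = -215046 - 1*510 = -215046 - 510 = -215556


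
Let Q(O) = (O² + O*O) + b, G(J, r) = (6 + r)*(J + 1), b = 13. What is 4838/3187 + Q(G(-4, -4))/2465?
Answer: 143489/92423 ≈ 1.5525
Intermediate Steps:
G(J, r) = (1 + J)*(6 + r) (G(J, r) = (6 + r)*(1 + J) = (1 + J)*(6 + r))
Q(O) = 13 + 2*O² (Q(O) = (O² + O*O) + 13 = (O² + O²) + 13 = 2*O² + 13 = 13 + 2*O²)
4838/3187 + Q(G(-4, -4))/2465 = 4838/3187 + (13 + 2*(6 - 4 + 6*(-4) - 4*(-4))²)/2465 = 4838*(1/3187) + (13 + 2*(6 - 4 - 24 + 16)²)*(1/2465) = 4838/3187 + (13 + 2*(-6)²)*(1/2465) = 4838/3187 + (13 + 2*36)*(1/2465) = 4838/3187 + (13 + 72)*(1/2465) = 4838/3187 + 85*(1/2465) = 4838/3187 + 1/29 = 143489/92423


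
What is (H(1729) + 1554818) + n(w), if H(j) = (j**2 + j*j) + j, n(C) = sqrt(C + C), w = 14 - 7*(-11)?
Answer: 7535429 + sqrt(182) ≈ 7.5354e+6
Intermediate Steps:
w = 91 (w = 14 + 77 = 91)
n(C) = sqrt(2)*sqrt(C) (n(C) = sqrt(2*C) = sqrt(2)*sqrt(C))
H(j) = j + 2*j**2 (H(j) = (j**2 + j**2) + j = 2*j**2 + j = j + 2*j**2)
(H(1729) + 1554818) + n(w) = (1729*(1 + 2*1729) + 1554818) + sqrt(2)*sqrt(91) = (1729*(1 + 3458) + 1554818) + sqrt(182) = (1729*3459 + 1554818) + sqrt(182) = (5980611 + 1554818) + sqrt(182) = 7535429 + sqrt(182)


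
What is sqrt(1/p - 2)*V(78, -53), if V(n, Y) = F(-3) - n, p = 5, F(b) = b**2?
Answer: -207*I*sqrt(5)/5 ≈ -92.573*I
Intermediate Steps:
V(n, Y) = 9 - n (V(n, Y) = (-3)**2 - n = 9 - n)
sqrt(1/p - 2)*V(78, -53) = sqrt(1/5 - 2)*(9 - 1*78) = sqrt(1/5 - 2)*(9 - 78) = sqrt(-9/5)*(-69) = (3*I*sqrt(5)/5)*(-69) = -207*I*sqrt(5)/5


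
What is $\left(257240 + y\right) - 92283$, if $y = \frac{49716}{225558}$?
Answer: $\frac{2067078929}{12531} \approx 1.6496 \cdot 10^{5}$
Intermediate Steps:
$y = \frac{2762}{12531}$ ($y = 49716 \cdot \frac{1}{225558} = \frac{2762}{12531} \approx 0.22041$)
$\left(257240 + y\right) - 92283 = \left(257240 + \frac{2762}{12531}\right) - 92283 = \frac{3223477202}{12531} - 92283 = \frac{2067078929}{12531}$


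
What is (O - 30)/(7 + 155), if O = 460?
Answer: 215/81 ≈ 2.6543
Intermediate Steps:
(O - 30)/(7 + 155) = (460 - 30)/(7 + 155) = 430/162 = 430*(1/162) = 215/81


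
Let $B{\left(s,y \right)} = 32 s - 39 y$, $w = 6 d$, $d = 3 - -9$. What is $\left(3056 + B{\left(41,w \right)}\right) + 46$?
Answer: $1606$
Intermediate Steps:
$d = 12$ ($d = 3 + 9 = 12$)
$w = 72$ ($w = 6 \cdot 12 = 72$)
$B{\left(s,y \right)} = - 39 y + 32 s$
$\left(3056 + B{\left(41,w \right)}\right) + 46 = \left(3056 + \left(\left(-39\right) 72 + 32 \cdot 41\right)\right) + 46 = \left(3056 + \left(-2808 + 1312\right)\right) + 46 = \left(3056 - 1496\right) + 46 = 1560 + 46 = 1606$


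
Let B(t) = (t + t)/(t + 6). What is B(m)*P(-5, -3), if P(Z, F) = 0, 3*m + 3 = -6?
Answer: 0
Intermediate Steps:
m = -3 (m = -1 + (⅓)*(-6) = -1 - 2 = -3)
B(t) = 2*t/(6 + t) (B(t) = (2*t)/(6 + t) = 2*t/(6 + t))
B(m)*P(-5, -3) = (2*(-3)/(6 - 3))*0 = (2*(-3)/3)*0 = (2*(-3)*(⅓))*0 = -2*0 = 0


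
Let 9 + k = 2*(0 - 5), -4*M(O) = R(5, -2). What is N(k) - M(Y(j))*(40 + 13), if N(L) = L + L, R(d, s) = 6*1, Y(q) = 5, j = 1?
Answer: 83/2 ≈ 41.500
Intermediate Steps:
R(d, s) = 6
M(O) = -3/2 (M(O) = -¼*6 = -3/2)
k = -19 (k = -9 + 2*(0 - 5) = -9 + 2*(-5) = -9 - 10 = -19)
N(L) = 2*L
N(k) - M(Y(j))*(40 + 13) = 2*(-19) - (-3)*(40 + 13)/2 = -38 - (-3)*53/2 = -38 - 1*(-159/2) = -38 + 159/2 = 83/2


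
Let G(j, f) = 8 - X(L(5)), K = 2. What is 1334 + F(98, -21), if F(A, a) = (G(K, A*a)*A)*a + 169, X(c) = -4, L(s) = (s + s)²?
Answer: -23193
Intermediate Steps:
L(s) = 4*s² (L(s) = (2*s)² = 4*s²)
G(j, f) = 12 (G(j, f) = 8 - 1*(-4) = 8 + 4 = 12)
F(A, a) = 169 + 12*A*a (F(A, a) = (12*A)*a + 169 = 12*A*a + 169 = 169 + 12*A*a)
1334 + F(98, -21) = 1334 + (169 + 12*98*(-21)) = 1334 + (169 - 24696) = 1334 - 24527 = -23193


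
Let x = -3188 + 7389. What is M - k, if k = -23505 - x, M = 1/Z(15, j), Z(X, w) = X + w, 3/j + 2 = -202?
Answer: 28232482/1019 ≈ 27706.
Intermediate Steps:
x = 4201
j = -1/68 (j = 3/(-2 - 202) = 3/(-204) = 3*(-1/204) = -1/68 ≈ -0.014706)
M = 68/1019 (M = 1/(15 - 1/68) = 1/(1019/68) = 68/1019 ≈ 0.066732)
k = -27706 (k = -23505 - 1*4201 = -23505 - 4201 = -27706)
M - k = 68/1019 - 1*(-27706) = 68/1019 + 27706 = 28232482/1019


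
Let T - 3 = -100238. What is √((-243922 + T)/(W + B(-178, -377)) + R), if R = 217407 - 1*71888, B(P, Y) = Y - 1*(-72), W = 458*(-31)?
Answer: √30613022521642/14503 ≈ 381.50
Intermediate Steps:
W = -14198
T = -100235 (T = 3 - 100238 = -100235)
B(P, Y) = 72 + Y (B(P, Y) = Y + 72 = 72 + Y)
R = 145519 (R = 217407 - 71888 = 145519)
√((-243922 + T)/(W + B(-178, -377)) + R) = √((-243922 - 100235)/(-14198 + (72 - 377)) + 145519) = √(-344157/(-14198 - 305) + 145519) = √(-344157/(-14503) + 145519) = √(-344157*(-1/14503) + 145519) = √(344157/14503 + 145519) = √(2110806214/14503) = √30613022521642/14503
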